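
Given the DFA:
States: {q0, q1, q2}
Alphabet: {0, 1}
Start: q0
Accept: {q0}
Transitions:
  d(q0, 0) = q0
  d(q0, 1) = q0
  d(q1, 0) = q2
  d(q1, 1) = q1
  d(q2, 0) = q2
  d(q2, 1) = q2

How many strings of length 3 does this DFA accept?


Enumerating all length-3 strings:
  "000" -> q0 [accept]
  "001" -> q0 [accept]
  "010" -> q0 [accept]
  "011" -> q0 [accept]
  "100" -> q0 [accept]
  "101" -> q0 [accept]
  "110" -> q0 [accept]
  "111" -> q0 [accept]

8 out of 8


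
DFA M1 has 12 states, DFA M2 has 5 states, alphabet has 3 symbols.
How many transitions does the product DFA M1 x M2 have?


Product DFA has 12 * 5 = 60 states.
Each has 3 transitions: 60 * 3 = 180

180


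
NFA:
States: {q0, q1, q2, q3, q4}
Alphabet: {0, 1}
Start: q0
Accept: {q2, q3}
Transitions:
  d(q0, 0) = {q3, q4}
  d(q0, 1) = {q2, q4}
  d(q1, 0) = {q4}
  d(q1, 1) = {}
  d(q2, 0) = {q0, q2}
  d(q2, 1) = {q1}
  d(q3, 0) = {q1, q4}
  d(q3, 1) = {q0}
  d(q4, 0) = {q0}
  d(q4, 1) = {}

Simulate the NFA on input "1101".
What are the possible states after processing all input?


Start: {q0}
  --1--> {q2, q4}
  --1--> {q1}
  --0--> {q4}
  --1--> {}

{} (empty set, no valid transitions)


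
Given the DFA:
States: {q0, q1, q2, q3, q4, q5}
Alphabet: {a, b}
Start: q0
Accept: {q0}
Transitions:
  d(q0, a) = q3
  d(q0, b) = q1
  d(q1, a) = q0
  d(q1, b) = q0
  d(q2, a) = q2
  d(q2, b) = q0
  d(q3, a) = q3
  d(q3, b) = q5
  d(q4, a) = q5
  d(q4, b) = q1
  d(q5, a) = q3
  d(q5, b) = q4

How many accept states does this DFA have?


Accept states listed: {q0}
Counting: q0(1)

1


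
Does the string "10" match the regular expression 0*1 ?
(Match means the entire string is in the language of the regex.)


|string| = 2; first = '1'; last = '0'

No, "10" does not match 0*1


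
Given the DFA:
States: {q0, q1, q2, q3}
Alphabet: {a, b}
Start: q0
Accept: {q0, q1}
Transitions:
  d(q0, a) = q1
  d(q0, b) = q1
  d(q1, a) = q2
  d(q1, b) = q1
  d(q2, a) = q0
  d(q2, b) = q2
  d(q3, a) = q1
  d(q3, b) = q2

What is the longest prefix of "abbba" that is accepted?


Run the DFA, marking each prefix where the state is accepting:
  "" -> q0 [accept]
  "a" -> q1 [accept]
  "ab" -> q1 [accept]
  "abb" -> q1 [accept]
  "abbb" -> q1 [accept]
  "abbba" -> q2 [reject]

"abbb"


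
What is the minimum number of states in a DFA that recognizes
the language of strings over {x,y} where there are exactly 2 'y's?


States: count = 0, 1, ..., 2 (that's 3 states), plus a dead state for count > 2.
Total: 3 + 1 = 4. Accept = count-2 state.

4


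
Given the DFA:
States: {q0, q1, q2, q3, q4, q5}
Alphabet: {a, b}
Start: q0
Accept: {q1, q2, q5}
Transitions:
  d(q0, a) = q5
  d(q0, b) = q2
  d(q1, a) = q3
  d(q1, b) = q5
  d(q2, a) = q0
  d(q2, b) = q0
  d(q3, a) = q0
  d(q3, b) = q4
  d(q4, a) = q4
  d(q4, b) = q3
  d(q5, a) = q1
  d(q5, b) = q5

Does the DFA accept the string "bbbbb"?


Trace: q0 -> q2 -> q0 -> q2 -> q0 -> q2
Final state: q2
Accept states: {q1, q2, q5}

Yes, accepted (final state q2 is an accept state)


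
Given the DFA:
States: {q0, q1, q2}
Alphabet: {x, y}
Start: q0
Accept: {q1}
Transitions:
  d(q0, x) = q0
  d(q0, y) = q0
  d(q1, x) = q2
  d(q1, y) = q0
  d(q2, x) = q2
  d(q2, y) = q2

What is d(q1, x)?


Looking up transition d(q1, x)

q2


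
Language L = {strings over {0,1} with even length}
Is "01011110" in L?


length = 8; 8 mod 2 = 0

Yes, "01011110" is in L


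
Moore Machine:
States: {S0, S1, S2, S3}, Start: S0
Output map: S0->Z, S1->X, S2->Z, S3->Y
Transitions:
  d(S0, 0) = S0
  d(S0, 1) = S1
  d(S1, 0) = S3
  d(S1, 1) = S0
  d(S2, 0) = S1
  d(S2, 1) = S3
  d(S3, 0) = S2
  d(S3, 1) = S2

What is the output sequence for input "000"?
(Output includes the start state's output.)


Start: S0 (output Z)
  --0--> S0 (output Z)
  --0--> S0 (output Z)
  --0--> S0 (output Z)

"ZZZZ"


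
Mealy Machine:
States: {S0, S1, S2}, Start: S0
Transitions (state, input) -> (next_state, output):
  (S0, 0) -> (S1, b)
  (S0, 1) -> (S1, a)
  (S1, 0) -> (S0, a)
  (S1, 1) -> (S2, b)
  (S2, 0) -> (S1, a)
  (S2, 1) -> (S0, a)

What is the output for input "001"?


Step-by-step:
  (S0, 0) -> (S1, b)
  (S1, 0) -> (S0, a)
  (S0, 1) -> (S1, a)

"baa"


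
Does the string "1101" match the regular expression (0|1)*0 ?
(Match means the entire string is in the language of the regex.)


|string| = 4; first = '1'; last = '1'

No, "1101" does not match (0|1)*0


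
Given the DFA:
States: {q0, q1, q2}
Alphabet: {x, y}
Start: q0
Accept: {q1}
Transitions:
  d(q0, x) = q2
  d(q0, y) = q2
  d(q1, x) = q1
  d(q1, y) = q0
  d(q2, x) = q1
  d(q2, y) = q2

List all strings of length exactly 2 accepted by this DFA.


All strings of length 2: 4 total
Accepted: 2

"xx", "yx"


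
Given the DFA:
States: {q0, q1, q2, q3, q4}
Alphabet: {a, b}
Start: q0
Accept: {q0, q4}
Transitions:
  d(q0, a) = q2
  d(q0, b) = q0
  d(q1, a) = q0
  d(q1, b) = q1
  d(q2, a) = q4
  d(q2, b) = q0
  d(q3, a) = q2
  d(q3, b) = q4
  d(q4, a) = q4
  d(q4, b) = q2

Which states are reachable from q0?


BFS from q0:
  layer 0: {q0}
  layer 1: {q2}
  layer 2: {q4}

{q0, q2, q4}


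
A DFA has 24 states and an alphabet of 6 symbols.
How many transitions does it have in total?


Each state has exactly one transition per symbol.
24 * 6 = 144

144


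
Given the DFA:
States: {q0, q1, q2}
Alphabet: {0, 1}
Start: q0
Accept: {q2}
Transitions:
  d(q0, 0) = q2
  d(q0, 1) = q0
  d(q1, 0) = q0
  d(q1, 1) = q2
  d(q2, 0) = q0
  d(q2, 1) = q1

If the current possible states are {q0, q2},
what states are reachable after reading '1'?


Apply transition on '1' from each current state:
  d(q0, 1) = q0
  d(q2, 1) = q1

{q0, q1}


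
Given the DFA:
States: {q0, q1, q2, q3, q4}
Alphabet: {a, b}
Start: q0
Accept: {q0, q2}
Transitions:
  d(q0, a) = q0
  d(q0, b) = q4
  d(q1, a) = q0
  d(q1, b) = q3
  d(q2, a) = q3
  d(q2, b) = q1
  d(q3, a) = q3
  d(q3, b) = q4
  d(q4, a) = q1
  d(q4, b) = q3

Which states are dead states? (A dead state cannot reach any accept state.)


Forward reachability from each state:
  q0 -> reaches accept state q0 (live)
  q1 -> reaches accept state q0 (live)
  q2 -> reaches accept state q0 (live)
  q3 -> reaches accept state q0 (live)
  q4 -> reaches accept state q0 (live)

None (all states can reach an accept state)


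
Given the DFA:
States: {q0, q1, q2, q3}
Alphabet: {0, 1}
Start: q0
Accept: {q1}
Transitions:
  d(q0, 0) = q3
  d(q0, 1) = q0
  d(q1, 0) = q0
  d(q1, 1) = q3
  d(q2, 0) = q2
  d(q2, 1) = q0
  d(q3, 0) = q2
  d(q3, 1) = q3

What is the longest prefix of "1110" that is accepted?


Run the DFA, marking each prefix where the state is accepting:
  "" -> q0 [reject]
  "1" -> q0 [reject]
  "11" -> q0 [reject]
  "111" -> q0 [reject]
  "1110" -> q3 [reject]

No prefix is accepted


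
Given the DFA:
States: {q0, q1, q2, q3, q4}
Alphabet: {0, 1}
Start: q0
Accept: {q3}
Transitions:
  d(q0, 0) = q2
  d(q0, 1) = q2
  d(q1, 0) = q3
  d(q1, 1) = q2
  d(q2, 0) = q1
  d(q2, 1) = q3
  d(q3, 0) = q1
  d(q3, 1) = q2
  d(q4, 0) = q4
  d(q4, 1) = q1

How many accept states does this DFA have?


Accept states listed: {q3}
Counting: q3(1)

1


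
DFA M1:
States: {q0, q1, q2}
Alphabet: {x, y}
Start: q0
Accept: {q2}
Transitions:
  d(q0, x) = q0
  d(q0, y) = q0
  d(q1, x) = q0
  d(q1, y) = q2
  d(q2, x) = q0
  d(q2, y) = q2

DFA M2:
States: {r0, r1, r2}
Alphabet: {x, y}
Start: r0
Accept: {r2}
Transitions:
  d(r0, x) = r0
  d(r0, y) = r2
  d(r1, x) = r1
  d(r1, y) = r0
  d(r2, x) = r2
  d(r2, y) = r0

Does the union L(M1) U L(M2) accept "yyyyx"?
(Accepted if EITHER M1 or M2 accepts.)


M1: final=q0 accepted=False
M2: final=r0 accepted=False

No, union rejects (neither accepts)


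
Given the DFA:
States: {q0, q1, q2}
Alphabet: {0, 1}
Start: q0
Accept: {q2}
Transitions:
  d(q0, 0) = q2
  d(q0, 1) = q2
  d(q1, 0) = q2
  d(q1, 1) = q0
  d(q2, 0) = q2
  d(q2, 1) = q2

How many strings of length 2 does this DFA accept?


Enumerating all length-2 strings:
  "00" -> q2 [accept]
  "01" -> q2 [accept]
  "10" -> q2 [accept]
  "11" -> q2 [accept]

4 out of 4


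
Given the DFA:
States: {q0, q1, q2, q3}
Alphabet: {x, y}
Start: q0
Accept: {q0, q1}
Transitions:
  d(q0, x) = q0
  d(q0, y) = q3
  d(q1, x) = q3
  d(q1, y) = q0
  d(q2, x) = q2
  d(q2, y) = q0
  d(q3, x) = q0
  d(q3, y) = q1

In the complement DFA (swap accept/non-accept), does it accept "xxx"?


Trace: q0 -> q0 -> q0 -> q0
Final: q0
Original accept: {q0, q1}
Complement: q0 is in original accept

No, complement rejects (original accepts)


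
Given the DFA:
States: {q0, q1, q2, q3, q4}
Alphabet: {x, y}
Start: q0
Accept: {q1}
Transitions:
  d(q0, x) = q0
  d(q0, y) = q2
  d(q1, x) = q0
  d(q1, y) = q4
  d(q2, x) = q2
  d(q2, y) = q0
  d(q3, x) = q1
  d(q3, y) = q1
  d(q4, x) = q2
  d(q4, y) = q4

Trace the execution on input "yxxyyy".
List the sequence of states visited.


Input: yxxyyy
d(q0, y) = q2
d(q2, x) = q2
d(q2, x) = q2
d(q2, y) = q0
d(q0, y) = q2
d(q2, y) = q0


q0 -> q2 -> q2 -> q2 -> q0 -> q2 -> q0


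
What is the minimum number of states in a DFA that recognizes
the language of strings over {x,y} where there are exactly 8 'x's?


States: count = 0, 1, ..., 8 (that's 9 states), plus a dead state for count > 8.
Total: 9 + 1 = 10. Accept = count-8 state.

10


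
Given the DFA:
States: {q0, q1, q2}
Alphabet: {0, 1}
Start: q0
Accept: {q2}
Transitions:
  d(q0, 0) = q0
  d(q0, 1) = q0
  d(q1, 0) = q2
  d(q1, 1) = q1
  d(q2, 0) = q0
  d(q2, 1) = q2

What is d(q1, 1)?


Looking up transition d(q1, 1)

q1


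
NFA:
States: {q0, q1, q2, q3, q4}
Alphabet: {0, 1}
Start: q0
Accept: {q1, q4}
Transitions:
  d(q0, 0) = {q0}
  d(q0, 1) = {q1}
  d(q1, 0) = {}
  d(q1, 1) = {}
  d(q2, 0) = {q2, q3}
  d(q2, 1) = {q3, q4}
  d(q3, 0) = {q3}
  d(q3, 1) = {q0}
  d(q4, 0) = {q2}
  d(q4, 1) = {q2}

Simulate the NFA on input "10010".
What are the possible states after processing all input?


Start: {q0}
  --1--> {q1}
  --0--> {}
  --0--> {}
  --1--> {}
  --0--> {}

{} (empty set, no valid transitions)


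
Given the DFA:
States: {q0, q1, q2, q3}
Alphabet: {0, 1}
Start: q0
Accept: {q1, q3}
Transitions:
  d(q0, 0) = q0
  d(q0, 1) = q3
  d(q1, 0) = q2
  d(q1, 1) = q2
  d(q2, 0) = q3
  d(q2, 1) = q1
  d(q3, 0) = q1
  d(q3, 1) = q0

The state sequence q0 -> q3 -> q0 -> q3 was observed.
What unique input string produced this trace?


Trace back each transition to find the symbol:
  q0 --[1]--> q3
  q3 --[1]--> q0
  q0 --[1]--> q3

"111"


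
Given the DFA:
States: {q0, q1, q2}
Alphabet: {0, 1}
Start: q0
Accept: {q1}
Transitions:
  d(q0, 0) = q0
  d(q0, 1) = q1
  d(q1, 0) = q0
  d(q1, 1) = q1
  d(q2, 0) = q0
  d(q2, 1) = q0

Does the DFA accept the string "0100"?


Trace: q0 -> q0 -> q1 -> q0 -> q0
Final state: q0
Accept states: {q1}

No, rejected (final state q0 is not an accept state)


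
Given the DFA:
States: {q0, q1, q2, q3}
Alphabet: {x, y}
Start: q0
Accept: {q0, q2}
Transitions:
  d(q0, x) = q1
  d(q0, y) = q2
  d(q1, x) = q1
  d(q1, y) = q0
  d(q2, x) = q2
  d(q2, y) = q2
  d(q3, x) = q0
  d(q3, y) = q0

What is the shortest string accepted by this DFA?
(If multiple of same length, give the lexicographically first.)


BFS by string length (lex-first path to each state shown):
  len 0: q0<-""
Found accept state at length 0.

"" (empty string)


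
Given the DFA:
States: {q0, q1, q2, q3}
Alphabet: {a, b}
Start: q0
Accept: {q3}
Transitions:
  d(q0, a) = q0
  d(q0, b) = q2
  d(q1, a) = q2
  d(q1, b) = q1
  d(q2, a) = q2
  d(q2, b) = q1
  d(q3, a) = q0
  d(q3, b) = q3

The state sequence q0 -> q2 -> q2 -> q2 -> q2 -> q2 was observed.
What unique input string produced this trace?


Trace back each transition to find the symbol:
  q0 --[b]--> q2
  q2 --[a]--> q2
  q2 --[a]--> q2
  q2 --[a]--> q2
  q2 --[a]--> q2

"baaaa"


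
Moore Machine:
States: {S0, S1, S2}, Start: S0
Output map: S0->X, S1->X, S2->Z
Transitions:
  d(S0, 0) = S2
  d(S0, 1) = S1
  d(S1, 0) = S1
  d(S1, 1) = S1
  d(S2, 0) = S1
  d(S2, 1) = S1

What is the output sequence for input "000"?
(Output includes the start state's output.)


Start: S0 (output X)
  --0--> S2 (output Z)
  --0--> S1 (output X)
  --0--> S1 (output X)

"XZXX"


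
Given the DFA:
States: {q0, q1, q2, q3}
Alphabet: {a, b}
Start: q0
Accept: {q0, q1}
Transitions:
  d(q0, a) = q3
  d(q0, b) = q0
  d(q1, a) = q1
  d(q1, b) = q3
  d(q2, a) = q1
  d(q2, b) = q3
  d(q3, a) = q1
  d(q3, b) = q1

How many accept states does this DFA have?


Accept states listed: {q0, q1}
Counting: q0(1) q1(2)

2


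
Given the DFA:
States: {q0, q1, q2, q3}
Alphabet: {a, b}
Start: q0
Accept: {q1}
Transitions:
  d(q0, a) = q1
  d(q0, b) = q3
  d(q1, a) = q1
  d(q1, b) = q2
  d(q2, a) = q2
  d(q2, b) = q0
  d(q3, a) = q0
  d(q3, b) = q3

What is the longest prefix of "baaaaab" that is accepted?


Run the DFA, marking each prefix where the state is accepting:
  "" -> q0 [reject]
  "b" -> q3 [reject]
  "ba" -> q0 [reject]
  "baa" -> q1 [accept]
  "baaa" -> q1 [accept]
  "baaaa" -> q1 [accept]
  "baaaaa" -> q1 [accept]
  "baaaaab" -> q2 [reject]

"baaaaa"


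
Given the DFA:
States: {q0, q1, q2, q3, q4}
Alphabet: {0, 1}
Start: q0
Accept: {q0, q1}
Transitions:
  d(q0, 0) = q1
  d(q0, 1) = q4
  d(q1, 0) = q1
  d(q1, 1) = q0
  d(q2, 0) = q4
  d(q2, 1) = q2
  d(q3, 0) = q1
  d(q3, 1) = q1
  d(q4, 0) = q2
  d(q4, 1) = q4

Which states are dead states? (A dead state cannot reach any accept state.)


Forward reachability from each state:
  q0 -> reaches accept state q0 (live)
  q1 -> reaches accept state q0 (live)
  q2 -> reaches {q2, q4}, no accept state (dead)
  q3 -> reaches accept state q0 (live)
  q4 -> reaches {q2, q4}, no accept state (dead)

{q2, q4}


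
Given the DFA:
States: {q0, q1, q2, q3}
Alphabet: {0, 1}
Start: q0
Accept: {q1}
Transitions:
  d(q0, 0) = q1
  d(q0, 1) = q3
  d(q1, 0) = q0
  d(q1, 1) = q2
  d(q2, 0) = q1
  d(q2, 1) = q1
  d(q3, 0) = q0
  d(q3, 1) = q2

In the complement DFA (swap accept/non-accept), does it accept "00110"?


Trace: q0 -> q1 -> q0 -> q3 -> q2 -> q1
Final: q1
Original accept: {q1}
Complement: q1 is in original accept

No, complement rejects (original accepts)


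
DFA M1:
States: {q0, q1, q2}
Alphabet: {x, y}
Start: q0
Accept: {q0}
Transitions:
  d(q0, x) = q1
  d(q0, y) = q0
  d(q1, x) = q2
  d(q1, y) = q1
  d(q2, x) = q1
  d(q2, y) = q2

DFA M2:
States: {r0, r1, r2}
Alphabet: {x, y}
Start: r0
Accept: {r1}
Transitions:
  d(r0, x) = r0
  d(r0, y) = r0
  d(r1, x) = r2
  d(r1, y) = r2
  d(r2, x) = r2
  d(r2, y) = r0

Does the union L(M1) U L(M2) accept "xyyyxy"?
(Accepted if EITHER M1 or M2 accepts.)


M1: final=q2 accepted=False
M2: final=r0 accepted=False

No, union rejects (neither accepts)


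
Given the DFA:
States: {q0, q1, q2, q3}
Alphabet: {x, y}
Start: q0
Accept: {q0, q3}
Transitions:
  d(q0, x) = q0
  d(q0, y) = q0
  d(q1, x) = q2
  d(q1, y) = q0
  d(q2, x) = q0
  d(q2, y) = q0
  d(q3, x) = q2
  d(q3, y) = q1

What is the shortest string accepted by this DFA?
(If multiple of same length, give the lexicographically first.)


BFS by string length (lex-first path to each state shown):
  len 0: q0<-""
Found accept state at length 0.

"" (empty string)


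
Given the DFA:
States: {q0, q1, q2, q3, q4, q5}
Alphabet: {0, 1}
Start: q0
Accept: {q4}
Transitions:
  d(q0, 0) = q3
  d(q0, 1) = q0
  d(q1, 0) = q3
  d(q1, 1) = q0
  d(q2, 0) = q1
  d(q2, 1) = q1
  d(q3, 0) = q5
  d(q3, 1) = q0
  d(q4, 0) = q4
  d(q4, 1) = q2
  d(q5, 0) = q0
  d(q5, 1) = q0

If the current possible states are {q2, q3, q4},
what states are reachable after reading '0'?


Apply transition on '0' from each current state:
  d(q2, 0) = q1
  d(q3, 0) = q5
  d(q4, 0) = q4

{q1, q4, q5}


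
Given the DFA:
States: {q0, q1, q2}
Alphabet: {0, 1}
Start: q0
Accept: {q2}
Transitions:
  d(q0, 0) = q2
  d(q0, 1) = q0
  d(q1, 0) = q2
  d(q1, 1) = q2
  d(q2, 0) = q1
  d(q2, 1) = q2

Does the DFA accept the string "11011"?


Trace: q0 -> q0 -> q0 -> q2 -> q2 -> q2
Final state: q2
Accept states: {q2}

Yes, accepted (final state q2 is an accept state)


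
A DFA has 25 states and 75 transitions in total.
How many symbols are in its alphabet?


Each state has exactly one transition per symbol.
|alphabet| = transitions / states = 75 / 25 = 3

3


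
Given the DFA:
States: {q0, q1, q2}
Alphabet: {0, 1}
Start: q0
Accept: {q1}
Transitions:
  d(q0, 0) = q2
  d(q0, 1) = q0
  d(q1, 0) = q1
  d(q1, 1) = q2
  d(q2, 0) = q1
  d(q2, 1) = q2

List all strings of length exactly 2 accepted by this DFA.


All strings of length 2: 4 total
Accepted: 1

"00"


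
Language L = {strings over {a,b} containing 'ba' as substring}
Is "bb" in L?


'ba' does not occur

No, "bb" is not in L


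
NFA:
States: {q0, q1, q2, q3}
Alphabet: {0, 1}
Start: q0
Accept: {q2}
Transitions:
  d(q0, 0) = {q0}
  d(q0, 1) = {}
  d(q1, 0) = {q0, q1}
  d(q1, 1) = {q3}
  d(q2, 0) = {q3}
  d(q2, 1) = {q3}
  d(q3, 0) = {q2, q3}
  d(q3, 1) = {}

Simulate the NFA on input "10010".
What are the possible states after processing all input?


Start: {q0}
  --1--> {}
  --0--> {}
  --0--> {}
  --1--> {}
  --0--> {}

{} (empty set, no valid transitions)


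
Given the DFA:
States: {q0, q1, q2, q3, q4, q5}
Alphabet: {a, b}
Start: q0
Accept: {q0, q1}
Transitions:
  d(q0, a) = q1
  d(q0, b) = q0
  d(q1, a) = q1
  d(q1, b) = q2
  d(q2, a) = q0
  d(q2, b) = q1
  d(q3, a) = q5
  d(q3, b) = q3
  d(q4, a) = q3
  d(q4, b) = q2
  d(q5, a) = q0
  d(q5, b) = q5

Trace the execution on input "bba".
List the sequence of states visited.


Input: bba
d(q0, b) = q0
d(q0, b) = q0
d(q0, a) = q1


q0 -> q0 -> q0 -> q1


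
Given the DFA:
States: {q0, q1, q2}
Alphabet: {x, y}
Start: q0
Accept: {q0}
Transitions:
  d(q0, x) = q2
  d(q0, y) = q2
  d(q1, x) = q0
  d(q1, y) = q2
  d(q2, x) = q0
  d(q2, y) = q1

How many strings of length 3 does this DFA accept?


Enumerating all length-3 strings:
  "xxx" -> q2 [reject]
  "xxy" -> q2 [reject]
  "xyx" -> q0 [accept]
  "xyy" -> q2 [reject]
  "yxx" -> q2 [reject]
  "yxy" -> q2 [reject]
  "yyx" -> q0 [accept]
  "yyy" -> q2 [reject]

2 out of 8


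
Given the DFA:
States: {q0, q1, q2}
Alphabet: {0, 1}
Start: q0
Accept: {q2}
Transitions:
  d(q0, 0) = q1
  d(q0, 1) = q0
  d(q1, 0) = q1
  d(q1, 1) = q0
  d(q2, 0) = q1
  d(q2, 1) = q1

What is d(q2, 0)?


Looking up transition d(q2, 0)

q1


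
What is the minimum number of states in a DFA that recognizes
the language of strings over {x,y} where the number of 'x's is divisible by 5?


States track (count of 'x') mod 5.
Need 5 states: one per remainder 0..4; accept = remainder 0.

5


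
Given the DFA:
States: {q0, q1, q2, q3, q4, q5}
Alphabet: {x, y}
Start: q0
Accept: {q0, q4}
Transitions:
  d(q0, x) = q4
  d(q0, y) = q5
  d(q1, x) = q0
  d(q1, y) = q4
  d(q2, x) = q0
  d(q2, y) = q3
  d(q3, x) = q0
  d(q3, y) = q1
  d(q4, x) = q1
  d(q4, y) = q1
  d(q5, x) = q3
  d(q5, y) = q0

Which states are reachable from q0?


BFS from q0:
  layer 0: {q0}
  layer 1: {q4, q5}
  layer 2: {q1, q3}

{q0, q1, q3, q4, q5}


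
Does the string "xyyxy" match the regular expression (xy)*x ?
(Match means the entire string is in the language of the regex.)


|string| = 5; first = 'x'; last = 'y'

No, "xyyxy" does not match (xy)*x


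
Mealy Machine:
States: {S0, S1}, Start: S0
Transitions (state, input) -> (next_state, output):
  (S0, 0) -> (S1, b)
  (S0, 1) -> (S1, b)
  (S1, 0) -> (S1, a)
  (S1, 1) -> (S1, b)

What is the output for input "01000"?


Step-by-step:
  (S0, 0) -> (S1, b)
  (S1, 1) -> (S1, b)
  (S1, 0) -> (S1, a)
  (S1, 0) -> (S1, a)
  (S1, 0) -> (S1, a)

"bbaaa"


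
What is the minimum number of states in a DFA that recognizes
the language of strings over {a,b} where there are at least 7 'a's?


States: count = 0, 1, ..., 6, and a final '>= 7' state.
Total: 7 + 1 = 8. Accept = '>= 7' state.

8


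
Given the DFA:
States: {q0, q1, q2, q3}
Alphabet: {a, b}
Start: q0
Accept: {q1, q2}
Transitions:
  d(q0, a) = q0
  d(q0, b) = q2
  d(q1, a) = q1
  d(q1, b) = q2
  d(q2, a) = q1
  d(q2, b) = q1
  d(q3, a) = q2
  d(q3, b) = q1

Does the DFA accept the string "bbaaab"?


Trace: q0 -> q2 -> q1 -> q1 -> q1 -> q1 -> q2
Final state: q2
Accept states: {q1, q2}

Yes, accepted (final state q2 is an accept state)


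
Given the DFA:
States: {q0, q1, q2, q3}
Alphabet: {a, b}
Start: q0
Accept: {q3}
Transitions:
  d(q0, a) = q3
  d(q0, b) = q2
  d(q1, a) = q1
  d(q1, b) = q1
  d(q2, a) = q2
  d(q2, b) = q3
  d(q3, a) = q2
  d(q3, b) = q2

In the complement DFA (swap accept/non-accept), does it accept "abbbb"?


Trace: q0 -> q3 -> q2 -> q3 -> q2 -> q3
Final: q3
Original accept: {q3}
Complement: q3 is in original accept

No, complement rejects (original accepts)


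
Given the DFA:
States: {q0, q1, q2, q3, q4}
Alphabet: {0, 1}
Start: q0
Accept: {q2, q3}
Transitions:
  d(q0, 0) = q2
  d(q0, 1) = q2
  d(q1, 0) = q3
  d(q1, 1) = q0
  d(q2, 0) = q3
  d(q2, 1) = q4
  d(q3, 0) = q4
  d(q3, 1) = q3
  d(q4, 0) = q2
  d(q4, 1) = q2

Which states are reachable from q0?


BFS from q0:
  layer 0: {q0}
  layer 1: {q2}
  layer 2: {q3, q4}

{q0, q2, q3, q4}


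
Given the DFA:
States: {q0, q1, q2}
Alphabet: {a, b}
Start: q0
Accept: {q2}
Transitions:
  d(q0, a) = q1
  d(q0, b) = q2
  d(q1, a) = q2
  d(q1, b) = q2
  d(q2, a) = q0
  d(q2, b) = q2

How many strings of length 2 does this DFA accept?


Enumerating all length-2 strings:
  "aa" -> q2 [accept]
  "ab" -> q2 [accept]
  "ba" -> q0 [reject]
  "bb" -> q2 [accept]

3 out of 4


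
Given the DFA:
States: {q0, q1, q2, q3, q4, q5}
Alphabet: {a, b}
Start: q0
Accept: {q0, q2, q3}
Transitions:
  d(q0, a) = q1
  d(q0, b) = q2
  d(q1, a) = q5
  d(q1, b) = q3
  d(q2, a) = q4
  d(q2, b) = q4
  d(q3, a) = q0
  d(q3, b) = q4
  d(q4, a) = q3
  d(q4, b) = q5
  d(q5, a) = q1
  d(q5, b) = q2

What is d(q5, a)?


Looking up transition d(q5, a)

q1


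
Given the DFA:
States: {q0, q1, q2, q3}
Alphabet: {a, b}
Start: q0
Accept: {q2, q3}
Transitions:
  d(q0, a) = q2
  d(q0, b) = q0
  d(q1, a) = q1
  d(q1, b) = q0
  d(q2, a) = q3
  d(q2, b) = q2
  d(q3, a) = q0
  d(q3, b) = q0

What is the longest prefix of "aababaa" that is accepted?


Run the DFA, marking each prefix where the state is accepting:
  "" -> q0 [reject]
  "a" -> q2 [accept]
  "aa" -> q3 [accept]
  "aab" -> q0 [reject]
  "aaba" -> q2 [accept]
  "aabab" -> q2 [accept]
  "aababa" -> q3 [accept]
  "aababaa" -> q0 [reject]

"aababa"


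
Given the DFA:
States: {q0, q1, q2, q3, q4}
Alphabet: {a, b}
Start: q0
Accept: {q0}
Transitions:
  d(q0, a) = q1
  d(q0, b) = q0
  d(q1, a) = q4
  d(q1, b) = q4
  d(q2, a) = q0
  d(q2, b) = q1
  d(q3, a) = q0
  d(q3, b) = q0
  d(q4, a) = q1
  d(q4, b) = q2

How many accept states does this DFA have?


Accept states listed: {q0}
Counting: q0(1)

1


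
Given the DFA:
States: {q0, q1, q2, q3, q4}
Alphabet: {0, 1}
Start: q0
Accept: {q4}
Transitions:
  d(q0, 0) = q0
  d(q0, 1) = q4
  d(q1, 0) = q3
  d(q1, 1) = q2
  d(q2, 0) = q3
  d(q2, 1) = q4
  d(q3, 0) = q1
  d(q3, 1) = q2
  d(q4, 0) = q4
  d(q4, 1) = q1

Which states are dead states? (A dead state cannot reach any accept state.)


Forward reachability from each state:
  q0 -> reaches accept state q4 (live)
  q1 -> reaches accept state q4 (live)
  q2 -> reaches accept state q4 (live)
  q3 -> reaches accept state q4 (live)
  q4 -> reaches accept state q4 (live)

None (all states can reach an accept state)


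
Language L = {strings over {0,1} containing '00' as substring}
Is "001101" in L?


'00' occurs at index 0

Yes, "001101" is in L


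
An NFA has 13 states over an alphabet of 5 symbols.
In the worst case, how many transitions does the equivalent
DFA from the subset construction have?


Subset construction: one DFA state per subset of NFA states = 2^13 = 8192 states.
Each DFA state has 5 outgoing transitions: 8192 * 5 = 40960

40960


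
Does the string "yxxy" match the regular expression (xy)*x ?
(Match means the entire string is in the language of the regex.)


|string| = 4; first = 'y'; last = 'y'

No, "yxxy" does not match (xy)*x


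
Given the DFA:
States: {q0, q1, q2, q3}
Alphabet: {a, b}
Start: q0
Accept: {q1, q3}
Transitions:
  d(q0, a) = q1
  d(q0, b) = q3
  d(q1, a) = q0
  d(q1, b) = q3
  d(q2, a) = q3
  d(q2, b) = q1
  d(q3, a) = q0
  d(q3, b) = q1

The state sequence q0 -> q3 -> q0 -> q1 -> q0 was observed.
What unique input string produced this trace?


Trace back each transition to find the symbol:
  q0 --[b]--> q3
  q3 --[a]--> q0
  q0 --[a]--> q1
  q1 --[a]--> q0

"baaa"


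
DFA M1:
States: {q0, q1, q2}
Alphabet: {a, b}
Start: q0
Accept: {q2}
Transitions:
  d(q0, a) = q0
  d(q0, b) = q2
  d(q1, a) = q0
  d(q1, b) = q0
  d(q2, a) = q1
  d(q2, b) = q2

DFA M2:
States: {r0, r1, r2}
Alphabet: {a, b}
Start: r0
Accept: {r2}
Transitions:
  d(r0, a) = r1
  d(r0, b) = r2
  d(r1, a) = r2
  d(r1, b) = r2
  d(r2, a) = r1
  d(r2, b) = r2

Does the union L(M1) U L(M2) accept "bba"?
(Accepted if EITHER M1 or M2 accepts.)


M1: final=q1 accepted=False
M2: final=r1 accepted=False

No, union rejects (neither accepts)


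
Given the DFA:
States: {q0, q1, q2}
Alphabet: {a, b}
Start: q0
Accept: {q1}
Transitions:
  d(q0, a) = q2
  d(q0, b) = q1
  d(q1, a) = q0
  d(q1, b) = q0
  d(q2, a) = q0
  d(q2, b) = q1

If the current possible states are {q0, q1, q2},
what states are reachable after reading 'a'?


Apply transition on 'a' from each current state:
  d(q0, a) = q2
  d(q1, a) = q0
  d(q2, a) = q0

{q0, q2}


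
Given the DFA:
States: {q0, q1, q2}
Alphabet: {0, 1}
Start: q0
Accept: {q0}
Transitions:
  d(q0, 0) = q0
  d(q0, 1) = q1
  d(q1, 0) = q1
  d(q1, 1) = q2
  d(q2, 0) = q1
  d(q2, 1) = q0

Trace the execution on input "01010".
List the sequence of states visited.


Input: 01010
d(q0, 0) = q0
d(q0, 1) = q1
d(q1, 0) = q1
d(q1, 1) = q2
d(q2, 0) = q1


q0 -> q0 -> q1 -> q1 -> q2 -> q1


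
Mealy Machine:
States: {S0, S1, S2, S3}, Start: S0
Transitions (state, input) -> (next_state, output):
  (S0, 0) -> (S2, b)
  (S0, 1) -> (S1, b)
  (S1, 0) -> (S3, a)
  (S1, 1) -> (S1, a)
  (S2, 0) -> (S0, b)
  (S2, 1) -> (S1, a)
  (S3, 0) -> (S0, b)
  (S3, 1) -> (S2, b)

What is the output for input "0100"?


Step-by-step:
  (S0, 0) -> (S2, b)
  (S2, 1) -> (S1, a)
  (S1, 0) -> (S3, a)
  (S3, 0) -> (S0, b)

"baab"


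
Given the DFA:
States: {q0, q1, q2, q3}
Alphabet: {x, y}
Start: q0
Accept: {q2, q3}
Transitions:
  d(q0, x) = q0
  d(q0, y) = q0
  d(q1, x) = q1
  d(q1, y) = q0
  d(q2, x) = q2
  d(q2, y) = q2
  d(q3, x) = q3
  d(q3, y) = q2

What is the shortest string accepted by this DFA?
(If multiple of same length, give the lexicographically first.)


BFS by string length (lex-first path to each state shown):
  len 0: q0<-""
  len 1: q0<-"x"
  len 2: q0<-"xx"
  len 3: q0<-"xxx"
  len 4: q0<-"xxxx"
  len 5: q0<-"xxxxx"
  len 6: q0<-"xxxxxx"
  len 7: q0<-"xxxxxxx"
  len 8: q0<-"xxxxxxxx"

No string accepted (empty language)


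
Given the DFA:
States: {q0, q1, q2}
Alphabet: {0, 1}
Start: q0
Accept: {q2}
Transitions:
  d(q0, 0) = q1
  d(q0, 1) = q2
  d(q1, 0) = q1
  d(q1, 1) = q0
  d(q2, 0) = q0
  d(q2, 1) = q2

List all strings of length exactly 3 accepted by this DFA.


All strings of length 3: 8 total
Accepted: 3

"011", "101", "111"


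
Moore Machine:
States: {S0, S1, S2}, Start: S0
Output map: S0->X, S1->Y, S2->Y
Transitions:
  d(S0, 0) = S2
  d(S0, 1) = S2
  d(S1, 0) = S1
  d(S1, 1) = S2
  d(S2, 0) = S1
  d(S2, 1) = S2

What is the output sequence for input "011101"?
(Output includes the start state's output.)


Start: S0 (output X)
  --0--> S2 (output Y)
  --1--> S2 (output Y)
  --1--> S2 (output Y)
  --1--> S2 (output Y)
  --0--> S1 (output Y)
  --1--> S2 (output Y)

"XYYYYYY"


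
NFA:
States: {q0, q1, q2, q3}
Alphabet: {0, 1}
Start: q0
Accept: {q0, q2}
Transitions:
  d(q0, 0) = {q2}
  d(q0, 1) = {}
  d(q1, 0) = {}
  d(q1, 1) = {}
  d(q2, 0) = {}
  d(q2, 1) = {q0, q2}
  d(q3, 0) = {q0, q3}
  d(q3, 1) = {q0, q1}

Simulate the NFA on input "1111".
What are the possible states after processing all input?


Start: {q0}
  --1--> {}
  --1--> {}
  --1--> {}
  --1--> {}

{} (empty set, no valid transitions)


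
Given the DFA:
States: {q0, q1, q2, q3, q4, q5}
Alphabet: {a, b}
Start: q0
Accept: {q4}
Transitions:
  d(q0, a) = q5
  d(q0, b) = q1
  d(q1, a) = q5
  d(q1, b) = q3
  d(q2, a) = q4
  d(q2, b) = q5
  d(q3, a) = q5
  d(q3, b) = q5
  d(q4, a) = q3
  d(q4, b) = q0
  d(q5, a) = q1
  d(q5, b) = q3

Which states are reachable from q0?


BFS from q0:
  layer 0: {q0}
  layer 1: {q1, q5}
  layer 2: {q3}

{q0, q1, q3, q5}


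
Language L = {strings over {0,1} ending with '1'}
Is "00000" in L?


last symbol = '0'

No, "00000" is not in L


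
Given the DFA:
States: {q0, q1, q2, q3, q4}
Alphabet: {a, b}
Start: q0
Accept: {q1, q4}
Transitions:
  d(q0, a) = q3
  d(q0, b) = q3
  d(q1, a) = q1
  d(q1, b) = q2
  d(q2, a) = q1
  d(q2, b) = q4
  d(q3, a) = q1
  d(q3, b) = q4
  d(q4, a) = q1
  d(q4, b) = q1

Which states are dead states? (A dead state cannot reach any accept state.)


Forward reachability from each state:
  q0 -> reaches accept state q1 (live)
  q1 -> reaches accept state q1 (live)
  q2 -> reaches accept state q1 (live)
  q3 -> reaches accept state q1 (live)
  q4 -> reaches accept state q1 (live)

None (all states can reach an accept state)


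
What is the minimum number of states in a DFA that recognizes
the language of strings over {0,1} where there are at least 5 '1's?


States: count = 0, 1, ..., 4, and a final '>= 5' state.
Total: 5 + 1 = 6. Accept = '>= 5' state.

6


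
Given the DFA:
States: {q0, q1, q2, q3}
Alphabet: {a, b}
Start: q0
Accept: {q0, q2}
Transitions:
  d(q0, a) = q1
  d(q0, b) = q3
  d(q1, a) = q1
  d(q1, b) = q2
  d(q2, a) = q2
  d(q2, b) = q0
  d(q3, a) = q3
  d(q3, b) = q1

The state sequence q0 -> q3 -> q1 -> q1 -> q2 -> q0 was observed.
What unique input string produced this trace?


Trace back each transition to find the symbol:
  q0 --[b]--> q3
  q3 --[b]--> q1
  q1 --[a]--> q1
  q1 --[b]--> q2
  q2 --[b]--> q0

"bbabb"


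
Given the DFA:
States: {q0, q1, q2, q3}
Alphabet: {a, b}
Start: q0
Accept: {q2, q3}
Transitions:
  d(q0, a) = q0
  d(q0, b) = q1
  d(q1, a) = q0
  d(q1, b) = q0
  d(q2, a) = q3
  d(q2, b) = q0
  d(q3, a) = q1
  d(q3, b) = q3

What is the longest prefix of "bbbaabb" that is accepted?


Run the DFA, marking each prefix where the state is accepting:
  "" -> q0 [reject]
  "b" -> q1 [reject]
  "bb" -> q0 [reject]
  "bbb" -> q1 [reject]
  "bbba" -> q0 [reject]
  "bbbaa" -> q0 [reject]
  "bbbaab" -> q1 [reject]
  "bbbaabb" -> q0 [reject]

No prefix is accepted


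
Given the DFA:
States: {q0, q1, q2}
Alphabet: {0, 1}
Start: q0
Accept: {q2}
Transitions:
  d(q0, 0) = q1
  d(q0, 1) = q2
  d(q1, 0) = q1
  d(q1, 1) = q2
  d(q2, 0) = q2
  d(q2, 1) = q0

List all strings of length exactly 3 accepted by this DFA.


All strings of length 3: 8 total
Accepted: 4

"001", "010", "100", "111"


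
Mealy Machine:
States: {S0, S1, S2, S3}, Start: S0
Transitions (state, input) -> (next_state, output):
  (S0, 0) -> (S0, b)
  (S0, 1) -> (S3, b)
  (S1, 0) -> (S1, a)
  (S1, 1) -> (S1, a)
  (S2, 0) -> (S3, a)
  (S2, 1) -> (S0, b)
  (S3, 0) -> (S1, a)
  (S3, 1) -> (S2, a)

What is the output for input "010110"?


Step-by-step:
  (S0, 0) -> (S0, b)
  (S0, 1) -> (S3, b)
  (S3, 0) -> (S1, a)
  (S1, 1) -> (S1, a)
  (S1, 1) -> (S1, a)
  (S1, 0) -> (S1, a)

"bbaaaa"


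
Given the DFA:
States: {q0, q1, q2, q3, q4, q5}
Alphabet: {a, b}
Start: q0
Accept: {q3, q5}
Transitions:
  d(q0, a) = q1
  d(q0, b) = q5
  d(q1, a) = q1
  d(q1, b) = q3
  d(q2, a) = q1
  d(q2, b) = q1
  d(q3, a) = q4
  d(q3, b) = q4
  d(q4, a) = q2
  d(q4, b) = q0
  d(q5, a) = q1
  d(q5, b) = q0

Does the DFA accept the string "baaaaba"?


Trace: q0 -> q5 -> q1 -> q1 -> q1 -> q1 -> q3 -> q4
Final state: q4
Accept states: {q3, q5}

No, rejected (final state q4 is not an accept state)


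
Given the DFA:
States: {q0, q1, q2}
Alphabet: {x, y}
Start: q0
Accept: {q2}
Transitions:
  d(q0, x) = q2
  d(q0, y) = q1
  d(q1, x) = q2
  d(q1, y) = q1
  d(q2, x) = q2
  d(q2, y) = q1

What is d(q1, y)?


Looking up transition d(q1, y)

q1


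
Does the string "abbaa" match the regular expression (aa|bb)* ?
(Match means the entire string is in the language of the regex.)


|string| = 5; first = 'a'; last = 'a'

No, "abbaa" does not match (aa|bb)*


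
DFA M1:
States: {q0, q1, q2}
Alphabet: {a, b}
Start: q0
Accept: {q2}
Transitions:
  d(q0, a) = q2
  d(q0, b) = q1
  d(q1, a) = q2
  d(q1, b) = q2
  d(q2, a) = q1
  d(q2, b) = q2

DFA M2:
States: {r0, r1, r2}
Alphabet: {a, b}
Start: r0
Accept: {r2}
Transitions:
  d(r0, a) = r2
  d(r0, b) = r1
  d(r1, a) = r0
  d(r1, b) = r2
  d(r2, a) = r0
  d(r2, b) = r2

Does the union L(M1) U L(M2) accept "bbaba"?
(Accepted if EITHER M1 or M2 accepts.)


M1: final=q1 accepted=False
M2: final=r0 accepted=False

No, union rejects (neither accepts)


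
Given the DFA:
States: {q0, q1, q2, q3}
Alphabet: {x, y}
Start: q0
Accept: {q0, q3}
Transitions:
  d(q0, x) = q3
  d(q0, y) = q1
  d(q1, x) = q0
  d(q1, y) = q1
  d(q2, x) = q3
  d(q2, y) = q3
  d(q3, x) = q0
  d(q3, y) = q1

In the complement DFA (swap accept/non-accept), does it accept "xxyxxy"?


Trace: q0 -> q3 -> q0 -> q1 -> q0 -> q3 -> q1
Final: q1
Original accept: {q0, q3}
Complement: q1 is not in original accept

Yes, complement accepts (original rejects)


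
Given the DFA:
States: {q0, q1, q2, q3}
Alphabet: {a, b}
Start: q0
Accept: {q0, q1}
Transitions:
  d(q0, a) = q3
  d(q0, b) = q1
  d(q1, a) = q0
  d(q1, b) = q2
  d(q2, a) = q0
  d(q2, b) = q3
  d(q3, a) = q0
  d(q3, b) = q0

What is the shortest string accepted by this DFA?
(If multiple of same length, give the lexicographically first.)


BFS by string length (lex-first path to each state shown):
  len 0: q0<-""
Found accept state at length 0.

"" (empty string)


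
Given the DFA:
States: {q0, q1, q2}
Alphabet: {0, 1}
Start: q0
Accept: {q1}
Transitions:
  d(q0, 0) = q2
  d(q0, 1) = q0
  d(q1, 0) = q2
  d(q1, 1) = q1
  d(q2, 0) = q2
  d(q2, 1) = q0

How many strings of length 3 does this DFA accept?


Enumerating all length-3 strings:
  "000" -> q2 [reject]
  "001" -> q0 [reject]
  "010" -> q2 [reject]
  "011" -> q0 [reject]
  "100" -> q2 [reject]
  "101" -> q0 [reject]
  "110" -> q2 [reject]
  "111" -> q0 [reject]

0 out of 8


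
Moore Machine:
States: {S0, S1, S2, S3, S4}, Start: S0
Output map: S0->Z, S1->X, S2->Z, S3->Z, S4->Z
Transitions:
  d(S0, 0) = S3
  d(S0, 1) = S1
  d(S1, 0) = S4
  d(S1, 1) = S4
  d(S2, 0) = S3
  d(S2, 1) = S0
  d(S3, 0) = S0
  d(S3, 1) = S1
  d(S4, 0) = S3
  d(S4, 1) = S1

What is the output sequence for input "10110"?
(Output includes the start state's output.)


Start: S0 (output Z)
  --1--> S1 (output X)
  --0--> S4 (output Z)
  --1--> S1 (output X)
  --1--> S4 (output Z)
  --0--> S3 (output Z)

"ZXZXZZ"


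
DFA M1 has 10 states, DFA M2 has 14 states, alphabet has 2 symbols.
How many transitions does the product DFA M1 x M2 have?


Product DFA has 10 * 14 = 140 states.
Each has 2 transitions: 140 * 2 = 280

280


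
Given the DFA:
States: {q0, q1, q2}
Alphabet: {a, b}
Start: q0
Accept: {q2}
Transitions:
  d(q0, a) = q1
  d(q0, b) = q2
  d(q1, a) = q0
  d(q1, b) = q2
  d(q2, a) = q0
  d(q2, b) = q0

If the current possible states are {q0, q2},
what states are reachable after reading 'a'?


Apply transition on 'a' from each current state:
  d(q0, a) = q1
  d(q2, a) = q0

{q0, q1}


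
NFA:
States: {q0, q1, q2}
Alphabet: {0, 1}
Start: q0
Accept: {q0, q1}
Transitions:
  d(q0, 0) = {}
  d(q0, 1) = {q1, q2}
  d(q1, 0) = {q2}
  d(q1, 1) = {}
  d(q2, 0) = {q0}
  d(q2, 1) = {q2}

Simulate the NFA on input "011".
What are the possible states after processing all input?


Start: {q0}
  --0--> {}
  --1--> {}
  --1--> {}

{} (empty set, no valid transitions)


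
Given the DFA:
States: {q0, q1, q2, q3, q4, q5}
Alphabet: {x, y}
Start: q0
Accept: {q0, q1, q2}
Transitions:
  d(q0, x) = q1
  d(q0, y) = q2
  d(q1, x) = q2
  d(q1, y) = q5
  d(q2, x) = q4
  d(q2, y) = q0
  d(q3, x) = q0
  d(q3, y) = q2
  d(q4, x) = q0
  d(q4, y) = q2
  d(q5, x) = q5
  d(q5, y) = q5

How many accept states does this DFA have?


Accept states listed: {q0, q1, q2}
Counting: q0(1) q1(2) q2(3)

3


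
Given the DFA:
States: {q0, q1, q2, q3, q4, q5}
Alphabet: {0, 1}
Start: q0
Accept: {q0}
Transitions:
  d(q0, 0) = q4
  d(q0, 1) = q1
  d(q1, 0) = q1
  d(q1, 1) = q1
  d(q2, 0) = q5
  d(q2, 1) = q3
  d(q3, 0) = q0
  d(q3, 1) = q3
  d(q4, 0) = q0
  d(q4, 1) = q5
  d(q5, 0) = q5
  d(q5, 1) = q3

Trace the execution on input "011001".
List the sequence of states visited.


Input: 011001
d(q0, 0) = q4
d(q4, 1) = q5
d(q5, 1) = q3
d(q3, 0) = q0
d(q0, 0) = q4
d(q4, 1) = q5


q0 -> q4 -> q5 -> q3 -> q0 -> q4 -> q5


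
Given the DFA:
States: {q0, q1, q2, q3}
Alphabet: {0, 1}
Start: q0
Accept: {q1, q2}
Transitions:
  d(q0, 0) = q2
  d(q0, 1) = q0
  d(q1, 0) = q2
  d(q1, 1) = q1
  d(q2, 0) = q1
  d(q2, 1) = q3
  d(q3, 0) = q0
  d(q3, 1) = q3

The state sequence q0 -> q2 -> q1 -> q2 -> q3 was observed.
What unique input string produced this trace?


Trace back each transition to find the symbol:
  q0 --[0]--> q2
  q2 --[0]--> q1
  q1 --[0]--> q2
  q2 --[1]--> q3

"0001"


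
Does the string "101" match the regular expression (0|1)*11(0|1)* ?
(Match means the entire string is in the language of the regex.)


|string| = 3; first = '1'; last = '1'

No, "101" does not match (0|1)*11(0|1)*


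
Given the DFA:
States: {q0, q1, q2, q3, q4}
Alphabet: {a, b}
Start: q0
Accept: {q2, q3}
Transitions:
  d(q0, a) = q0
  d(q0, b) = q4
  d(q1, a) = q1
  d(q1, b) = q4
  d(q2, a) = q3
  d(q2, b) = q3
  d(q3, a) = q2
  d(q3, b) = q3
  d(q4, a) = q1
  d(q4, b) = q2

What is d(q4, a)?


Looking up transition d(q4, a)

q1


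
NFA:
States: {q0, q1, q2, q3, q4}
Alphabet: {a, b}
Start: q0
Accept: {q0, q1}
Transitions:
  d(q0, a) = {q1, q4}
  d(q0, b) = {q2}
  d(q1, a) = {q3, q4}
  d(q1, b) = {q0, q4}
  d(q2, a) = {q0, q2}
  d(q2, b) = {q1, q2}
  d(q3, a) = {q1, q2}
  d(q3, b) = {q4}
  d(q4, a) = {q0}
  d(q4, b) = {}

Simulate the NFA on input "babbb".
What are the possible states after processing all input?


Start: {q0}
  --b--> {q2}
  --a--> {q0, q2}
  --b--> {q1, q2}
  --b--> {q0, q1, q2, q4}
  --b--> {q0, q1, q2, q4}

{q0, q1, q2, q4}


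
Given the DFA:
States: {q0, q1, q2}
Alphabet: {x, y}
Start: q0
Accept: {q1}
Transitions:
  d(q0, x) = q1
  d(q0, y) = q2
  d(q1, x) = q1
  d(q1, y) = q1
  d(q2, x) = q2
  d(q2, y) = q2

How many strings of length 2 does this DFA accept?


Enumerating all length-2 strings:
  "xx" -> q1 [accept]
  "xy" -> q1 [accept]
  "yx" -> q2 [reject]
  "yy" -> q2 [reject]

2 out of 4


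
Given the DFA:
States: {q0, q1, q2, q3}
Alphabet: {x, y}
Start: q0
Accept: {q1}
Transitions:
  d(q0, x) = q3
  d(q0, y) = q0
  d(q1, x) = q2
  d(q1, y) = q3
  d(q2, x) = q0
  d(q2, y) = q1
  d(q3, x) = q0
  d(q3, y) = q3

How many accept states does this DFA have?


Accept states listed: {q1}
Counting: q1(1)

1


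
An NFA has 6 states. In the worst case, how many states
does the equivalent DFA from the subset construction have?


Subset construction: one DFA state per subset of NFA states.
2^6 = 64

64


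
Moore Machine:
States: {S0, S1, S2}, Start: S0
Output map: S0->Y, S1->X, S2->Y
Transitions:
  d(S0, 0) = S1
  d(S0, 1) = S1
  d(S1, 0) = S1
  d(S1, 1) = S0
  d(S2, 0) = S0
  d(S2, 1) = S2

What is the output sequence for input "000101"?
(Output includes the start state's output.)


Start: S0 (output Y)
  --0--> S1 (output X)
  --0--> S1 (output X)
  --0--> S1 (output X)
  --1--> S0 (output Y)
  --0--> S1 (output X)
  --1--> S0 (output Y)

"YXXXYXY"


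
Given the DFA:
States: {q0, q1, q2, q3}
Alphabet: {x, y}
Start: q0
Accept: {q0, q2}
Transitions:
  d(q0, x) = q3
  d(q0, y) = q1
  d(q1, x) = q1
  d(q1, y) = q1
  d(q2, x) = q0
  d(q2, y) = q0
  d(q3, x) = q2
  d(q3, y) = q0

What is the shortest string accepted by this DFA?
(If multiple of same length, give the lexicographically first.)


BFS by string length (lex-first path to each state shown):
  len 0: q0<-""
Found accept state at length 0.

"" (empty string)
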